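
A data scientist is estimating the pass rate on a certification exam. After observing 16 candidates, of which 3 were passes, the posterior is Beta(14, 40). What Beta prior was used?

Beta(11, 27)

A Beta(a, b) prior with s successes and f failures in binomial data gives a Beta(a+s, b+f) posterior.
Subtract the data counts: 14−3=11, 40−13=27.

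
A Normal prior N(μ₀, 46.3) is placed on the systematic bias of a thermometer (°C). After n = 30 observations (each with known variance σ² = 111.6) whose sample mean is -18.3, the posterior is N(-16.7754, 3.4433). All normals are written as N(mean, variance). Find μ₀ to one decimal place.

μ₀ = 2.2

With known observation variance, the Normal–Normal posterior has precision τ_n = τ₀ + n/σ² and mean μ_n = (τ₀μ₀ + (n/σ²)x̄)/τ_n.
Here τ₀ = 1/46.3 = 0.021598 and τ_data = 30/111.6 = 0.268817, so τ_n = 0.290415.
Rearranging for μ₀: μ₀ = (μ_n·τ_n − τ_data·x̄)/τ₀ = (-16.7754·0.290415 − 0.268817·-18.3) / 0.021598 = 0.047523/0.021598 ≈ 2.2.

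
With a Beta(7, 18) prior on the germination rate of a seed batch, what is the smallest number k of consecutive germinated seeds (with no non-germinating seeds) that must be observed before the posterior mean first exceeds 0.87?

After k germinated seeds and 0 non-germinating seeds the posterior is Beta(7+k, 18), with mean (7+k)/(7+18+k).
Set (7+k)/(25+k) > 0.87 and solve: k > (0.87·25 − 7)/(1 − 0.87) = 113.462.
The smallest integer exceeding 113.462 is 114, and checking k=114: (121)/(139) = 0.8705 > 0.87.

k = 114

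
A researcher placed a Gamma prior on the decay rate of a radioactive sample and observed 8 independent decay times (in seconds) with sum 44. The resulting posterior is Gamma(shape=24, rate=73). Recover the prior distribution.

Gamma(shape=16, rate=29)

For an exponential likelihood with a Gamma(α, β) prior on the rate, n observations with total T give posterior Gamma(α+n, β+T).
So α = 24 − 8 = 16 and β = 73 − 44 = 29.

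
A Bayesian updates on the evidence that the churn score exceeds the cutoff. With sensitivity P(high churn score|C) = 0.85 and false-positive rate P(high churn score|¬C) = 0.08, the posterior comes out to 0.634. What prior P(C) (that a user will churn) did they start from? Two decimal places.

P(C) = 0.14

Bayes' rule in odds form gives O(C|E) = O(C)·[P(E|C)/P(E|¬C)], hence O(C) = O(C|E)/LR.
Posterior odds = 0.634/(1−0.634) = 1.7322. LR = 0.85/0.08 = 10.6250.
Prior odds = 1.7322/10.6250 = 0.1630, so P(C) = 0.1630/(1+0.1630) ≈ 0.14.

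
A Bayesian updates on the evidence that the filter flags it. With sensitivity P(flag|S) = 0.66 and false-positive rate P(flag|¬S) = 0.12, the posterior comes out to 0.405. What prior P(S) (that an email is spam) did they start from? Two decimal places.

Bayes' rule in odds form gives O(S|E) = O(S)·[P(E|S)/P(E|¬S)], hence O(S) = O(S|E)/LR.
Posterior odds = 0.405/(1−0.405) = 0.6807. LR = 0.66/0.12 = 5.5000.
Prior odds = 0.6807/5.5000 = 0.1238, so P(S) = 0.1238/(1+0.1238) ≈ 0.11.

P(S) = 0.11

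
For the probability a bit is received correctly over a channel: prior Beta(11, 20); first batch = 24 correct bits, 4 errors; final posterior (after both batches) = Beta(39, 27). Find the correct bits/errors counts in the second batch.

Because Beta–binomial updating is additive in the counts, the combined data contributed (α_post−α_prior, β_post−β_prior) successes and failures.
Total across both batches: 39−11=28 correct bits, 27−20=7 errors.
Subtract the first batch: 28−24=4 correct bits and 7−4=3 errors.

4 correct bits and 3 errors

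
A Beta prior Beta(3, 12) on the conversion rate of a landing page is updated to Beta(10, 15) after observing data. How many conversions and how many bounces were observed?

7 conversions and 3 bounces

Beta is conjugate to the binomial likelihood: posterior = Beta(a+s, b+f).
So s = 10 − 3 = 7 and f = 15 − 12 = 3.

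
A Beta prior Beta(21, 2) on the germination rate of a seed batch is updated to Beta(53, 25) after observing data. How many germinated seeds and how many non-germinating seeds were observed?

A Beta(a, b) prior with s successes and f failures in binomial data gives a Beta(a+s, b+f) posterior.
Match parameters: s=53−21=32, f=25−2=23.

32 germinated seeds and 23 non-germinating seeds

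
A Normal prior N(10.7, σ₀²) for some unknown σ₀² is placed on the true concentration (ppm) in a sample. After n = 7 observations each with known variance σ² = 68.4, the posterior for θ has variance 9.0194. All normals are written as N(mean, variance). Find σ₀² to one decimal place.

Posterior precision equals prior precision plus data precision: 1/σ_n² = 1/σ₀² + n/σ².
So 1/σ₀² = 1/9.0194 − 7/68.4 = 0.110872 − 0.102339 = 0.008533.
Hence σ₀² = 1/0.008533 ≈ 117.2.

σ₀² = 117.2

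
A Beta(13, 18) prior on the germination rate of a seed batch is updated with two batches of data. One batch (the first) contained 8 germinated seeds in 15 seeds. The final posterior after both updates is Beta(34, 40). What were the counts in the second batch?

13 germinated seeds and 15 non-germinating seeds

Because Beta–binomial updating is additive in the counts, the combined data contributed (α_post−α_prior, β_post−β_prior) successes and failures.
Total across both batches: 34−13=21 germinated seeds, 40−18=22 non-germinating seeds.
Subtract the first batch: 21−8=13 germinated seeds and 22−7=15 non-germinating seeds.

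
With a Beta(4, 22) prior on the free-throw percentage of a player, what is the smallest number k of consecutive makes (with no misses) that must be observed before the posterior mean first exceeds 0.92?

k = 250

After k makes and 0 misses the posterior is Beta(4+k, 22), with mean (4+k)/(4+22+k).
Set (4+k)/(26+k) > 0.92 and solve: k > (0.92·26 − 4)/(1 − 0.92) = 249.000.
The smallest integer exceeding 249.000 is 250.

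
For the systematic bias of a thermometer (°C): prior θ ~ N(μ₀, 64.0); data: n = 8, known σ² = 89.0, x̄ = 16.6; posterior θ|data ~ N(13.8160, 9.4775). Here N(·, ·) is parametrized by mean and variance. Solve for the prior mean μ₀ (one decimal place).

μ₀ = -2.2

The posterior mean is a precision-weighted average: μ_n = (τ₀μ₀ + τ_data·x̄)/(τ₀+τ_data), with τ₀=1/σ₀² and τ_data=n/σ².
Here τ₀ = 1/64.0 = 0.015625 and τ_data = 8/89.0 = 0.089888, so τ_n = 0.105513.
Rearranging for μ₀: μ₀ = (μ_n·τ_n − τ_data·x̄)/τ₀ = (13.8160·0.105513 − 0.089888·16.6) / 0.015625 = -0.034373/0.015625 ≈ -2.2.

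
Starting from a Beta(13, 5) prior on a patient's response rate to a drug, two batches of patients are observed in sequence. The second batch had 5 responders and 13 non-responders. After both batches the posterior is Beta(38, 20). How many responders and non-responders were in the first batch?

Sequential conjugate updates are equivalent to a single update on the pooled data, so total successes = posterior α − prior α and total failures = posterior β − prior β.
Total across both batches: 38−13=25 responders, 20−5=15 non-responders.
Subtract the second batch: 25−5=20 responders and 15−13=2 non-responders.

20 responders and 2 non-responders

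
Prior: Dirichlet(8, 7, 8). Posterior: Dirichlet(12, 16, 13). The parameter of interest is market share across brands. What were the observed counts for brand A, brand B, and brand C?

For a Dirichlet(α) prior with multinomial counts c, the posterior is Dirichlet(α + c) componentwise.
Counts are posterior − prior componentwise: 12−8=4, 16−7=9, 13−8=5.

counts (4, 9, 5)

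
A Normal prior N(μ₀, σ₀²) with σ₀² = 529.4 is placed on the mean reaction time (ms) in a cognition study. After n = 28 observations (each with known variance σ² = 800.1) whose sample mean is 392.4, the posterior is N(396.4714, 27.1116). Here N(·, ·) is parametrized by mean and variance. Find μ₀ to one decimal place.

μ₀ = 471.9

With known observation variance, the Normal–Normal posterior has precision τ_n = τ₀ + n/σ² and mean μ_n = (τ₀μ₀ + (n/σ²)x̄)/τ_n.
Here τ₀ = 1/529.4 = 0.001889 and τ_data = 28/800.1 = 0.034996, so τ_n = 0.036885.
Rearranging for μ₀: μ₀ = (μ_n·τ_n − τ_data·x̄)/τ₀ = (396.4714·0.036885 − 0.034996·392.4) / 0.001889 = 0.891417/0.001889 ≈ 471.9.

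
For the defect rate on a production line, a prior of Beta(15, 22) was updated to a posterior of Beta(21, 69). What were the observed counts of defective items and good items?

6 defective items and 47 good items

A Beta(α, β) prior with s successes and f failures in binomial data gives a Beta(α+s, β+f) posterior.
So s = 21 − 15 = 6 and f = 69 − 22 = 47.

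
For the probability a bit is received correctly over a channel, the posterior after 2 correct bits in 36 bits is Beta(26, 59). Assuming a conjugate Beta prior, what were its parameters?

Beta(24, 25)

A Beta(a, b) prior with s successes and f failures in binomial data gives a Beta(a+s, b+f) posterior.
Subtract the data counts: 26−2=24, 59−34=25.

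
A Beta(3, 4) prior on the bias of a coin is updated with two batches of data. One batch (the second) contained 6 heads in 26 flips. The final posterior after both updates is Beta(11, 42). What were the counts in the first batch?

Sequential conjugate updates are equivalent to a single update on the pooled data, so total successes = posterior α − prior α and total failures = posterior β − prior β.
Total across both batches: 11−3=8 heads, 42−4=38 tails.
Subtract the second batch: 8−6=2 heads and 38−20=18 tails.

2 heads and 18 tails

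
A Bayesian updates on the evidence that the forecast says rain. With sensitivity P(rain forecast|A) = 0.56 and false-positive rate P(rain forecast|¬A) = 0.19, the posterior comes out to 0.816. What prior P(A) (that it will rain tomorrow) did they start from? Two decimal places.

P(A) = 0.60

In odds form, posterior odds = prior odds × likelihood ratio, so prior odds = posterior odds ÷ LR.
Posterior odds = 0.816/(1−0.816) = 4.4348. LR = 0.56/0.19 = 2.9474.
Prior odds = 4.4348/2.9474 = 1.5046, so P(A) = 1.5046/(1+1.5046) ≈ 0.60.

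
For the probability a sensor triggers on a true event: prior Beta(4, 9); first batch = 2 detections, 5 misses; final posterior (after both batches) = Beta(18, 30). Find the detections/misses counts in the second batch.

12 detections and 16 misses

Sequential conjugate updates are equivalent to a single update on the pooled data, so total successes = posterior α − prior α and total failures = posterior β − prior β.
Total across both batches: 18−4=14 detections, 30−9=21 misses.
Subtract the first batch: 14−2=12 detections and 21−5=16 misses.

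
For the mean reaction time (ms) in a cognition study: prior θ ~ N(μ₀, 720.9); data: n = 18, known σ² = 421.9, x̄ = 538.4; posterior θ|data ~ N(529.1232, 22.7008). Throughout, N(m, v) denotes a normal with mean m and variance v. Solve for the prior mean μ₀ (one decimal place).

The posterior mean is a precision-weighted average: μ_n = (τ₀μ₀ + τ_data·x̄)/(τ₀+τ_data), with τ₀=1/σ₀² and τ_data=n/σ².
Here τ₀ = 1/720.9 = 0.001387 and τ_data = 18/421.9 = 0.042664, so τ_n = 0.044051.
Rearranging for μ₀: μ₀ = (μ_n·τ_n − τ_data·x̄)/τ₀ = (529.1232·0.044051 − 0.042664·538.4) / 0.001387 = 0.338108/0.001387 ≈ 243.8.

μ₀ = 243.8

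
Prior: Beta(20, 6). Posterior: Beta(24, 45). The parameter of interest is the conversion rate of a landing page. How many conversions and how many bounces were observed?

4 conversions and 39 bounces

A Beta(a, b) prior with s successes and f failures in binomial data gives a Beta(a+s, b+f) posterior.
So s = 24 − 20 = 4 and f = 45 − 6 = 39.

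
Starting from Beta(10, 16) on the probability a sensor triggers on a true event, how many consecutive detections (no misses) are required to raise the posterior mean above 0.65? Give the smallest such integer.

k = 20

After k detections and 0 misses the posterior is Beta(10+k, 16), with mean (10+k)/(10+16+k).
Set (10+k)/(26+k) > 0.65 and solve: k > (0.65·26 − 10)/(1 − 0.65) = 19.714.
The smallest integer exceeding 19.714 is 20.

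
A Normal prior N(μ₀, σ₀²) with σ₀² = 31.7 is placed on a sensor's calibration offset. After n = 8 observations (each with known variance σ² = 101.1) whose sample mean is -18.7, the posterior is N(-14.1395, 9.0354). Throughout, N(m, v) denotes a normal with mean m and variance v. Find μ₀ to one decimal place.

The posterior mean is a precision-weighted average: μ_n = (τ₀μ₀ + τ_data·x̄)/(τ₀+τ_data), with τ₀=1/σ₀² and τ_data=n/σ².
Here τ₀ = 1/31.7 = 0.031546 and τ_data = 8/101.1 = 0.079130, so τ_n = 0.110676.
Rearranging for μ₀: μ₀ = (μ_n·τ_n − τ_data·x̄)/τ₀ = (-14.1395·0.110676 − 0.079130·-18.7) / 0.031546 = -0.085172/0.031546 ≈ -2.7.

μ₀ = -2.7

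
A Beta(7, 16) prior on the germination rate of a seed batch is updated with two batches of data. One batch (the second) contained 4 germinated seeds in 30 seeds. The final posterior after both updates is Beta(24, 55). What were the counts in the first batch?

Sequential conjugate updates are equivalent to a single update on the pooled data, so total successes = posterior α − prior α and total failures = posterior β − prior β.
Total across both batches: 24−7=17 germinated seeds, 55−16=39 non-germinating seeds.
Subtract the second batch: 17−4=13 germinated seeds and 39−26=13 non-germinating seeds.

13 germinated seeds and 13 non-germinating seeds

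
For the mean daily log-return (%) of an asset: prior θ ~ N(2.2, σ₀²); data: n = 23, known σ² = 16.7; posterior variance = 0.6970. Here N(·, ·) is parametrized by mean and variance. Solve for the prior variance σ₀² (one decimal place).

For the Normal–Normal model with known σ², precisions add: τ_n = τ₀ + n/σ².
So 1/σ₀² = 1/0.6970 − 23/16.7 = 1.434720 − 1.377246 = 0.057474.
Hence σ₀² = 1/0.057474 ≈ 17.4.

σ₀² = 17.4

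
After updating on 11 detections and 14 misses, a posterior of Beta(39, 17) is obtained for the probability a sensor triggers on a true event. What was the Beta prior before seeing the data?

Beta(28, 3)

A Beta(α, β) prior with s successes and f failures in binomial data gives a Beta(α+s, β+f) posterior.
Subtract the data counts: 39−11=28, 17−14=3.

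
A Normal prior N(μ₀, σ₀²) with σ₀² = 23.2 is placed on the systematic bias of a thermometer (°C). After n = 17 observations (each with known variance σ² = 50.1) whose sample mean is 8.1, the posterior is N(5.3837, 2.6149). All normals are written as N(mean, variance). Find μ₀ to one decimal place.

μ₀ = -16.0

The posterior mean is a precision-weighted average: μ_n = (τ₀μ₀ + τ_data·x̄)/(τ₀+τ_data), with τ₀=1/σ₀² and τ_data=n/σ².
Here τ₀ = 1/23.2 = 0.043103 and τ_data = 17/50.1 = 0.339321, so τ_n = 0.382424.
Rearranging for μ₀: μ₀ = (μ_n·τ_n − τ_data·x̄)/τ₀ = (5.3837·0.382424 − 0.339321·8.1) / 0.043103 = -0.689644/0.043103 ≈ -16.0.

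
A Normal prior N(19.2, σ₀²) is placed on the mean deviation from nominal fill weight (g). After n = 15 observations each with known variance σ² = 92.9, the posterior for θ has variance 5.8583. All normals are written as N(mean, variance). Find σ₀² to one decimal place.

For the Normal–Normal model with known σ², precisions add: τ_n = τ₀ + n/σ².
So 1/σ₀² = 1/5.8583 − 15/92.9 = 0.170698 − 0.161464 = 0.009234.
Hence σ₀² = 1/0.009234 ≈ 108.3.

σ₀² = 108.3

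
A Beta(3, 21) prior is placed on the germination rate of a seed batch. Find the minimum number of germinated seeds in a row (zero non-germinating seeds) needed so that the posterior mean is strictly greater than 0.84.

After k germinated seeds and 0 non-germinating seeds the posterior is Beta(3+k, 21), with mean (3+k)/(3+21+k).
Set (3+k)/(24+k) > 0.84 and solve: k > (0.84·24 − 3)/(1 − 0.84) = 107.250.
The smallest integer exceeding 107.250 is 108, and checking k=108: (111)/(132) = 0.8409 > 0.84.

k = 108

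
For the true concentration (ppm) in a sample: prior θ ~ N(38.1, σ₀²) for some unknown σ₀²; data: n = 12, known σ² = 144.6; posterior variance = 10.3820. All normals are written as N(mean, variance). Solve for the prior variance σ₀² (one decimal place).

Posterior precision equals prior precision plus data precision: 1/σ_n² = 1/σ₀² + n/σ².
So 1/σ₀² = 1/10.3820 − 12/144.6 = 0.096321 − 0.082988 = 0.013333.
Hence σ₀² = 1/0.013333 ≈ 75.0.

σ₀² = 75.0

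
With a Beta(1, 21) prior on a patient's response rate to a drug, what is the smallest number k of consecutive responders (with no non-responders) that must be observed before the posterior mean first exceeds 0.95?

After k responders and 0 non-responders the posterior is Beta(1+k, 21), with mean (1+k)/(1+21+k).
Set (1+k)/(22+k) > 0.95 and solve: k > (0.95·22 − 1)/(1 − 0.95) = 398.000.
The smallest integer exceeding 398.000 is 399, and checking k=399: (400)/(421) = 0.9501 > 0.95.

k = 399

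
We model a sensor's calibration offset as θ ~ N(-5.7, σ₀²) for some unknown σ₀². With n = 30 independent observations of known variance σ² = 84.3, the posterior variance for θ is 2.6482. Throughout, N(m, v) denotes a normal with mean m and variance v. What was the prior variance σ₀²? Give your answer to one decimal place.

Posterior precision equals prior precision plus data precision: 1/σ_n² = 1/σ₀² + n/σ².
So 1/σ₀² = 1/2.6482 − 30/84.3 = 0.377615 − 0.355872 = 0.021743.
Hence σ₀² = 1/0.021743 ≈ 46.0.

σ₀² = 46.0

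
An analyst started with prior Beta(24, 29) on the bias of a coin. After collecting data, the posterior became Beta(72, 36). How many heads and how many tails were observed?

48 heads and 7 tails

A Beta(α, β) prior with s successes and f failures in binomial data gives a Beta(α+s, β+f) posterior.
Match parameters: s=72−24=48, f=36−29=7.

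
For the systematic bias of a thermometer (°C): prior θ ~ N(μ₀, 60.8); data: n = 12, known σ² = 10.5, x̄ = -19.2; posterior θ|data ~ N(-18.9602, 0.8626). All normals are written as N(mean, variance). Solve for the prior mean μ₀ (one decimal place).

μ₀ = -2.3

With known observation variance, the Normal–Normal posterior has precision τ_n = τ₀ + n/σ² and mean μ_n = (τ₀μ₀ + (n/σ²)x̄)/τ_n.
Here τ₀ = 1/60.8 = 0.016447 and τ_data = 12/10.5 = 1.142857, so τ_n = 1.159304.
Rearranging for μ₀: μ₀ = (μ_n·τ_n − τ_data·x̄)/τ₀ = (-18.9602·1.159304 − 1.142857·-19.2) / 0.016447 = -0.037781/0.016447 ≈ -2.3.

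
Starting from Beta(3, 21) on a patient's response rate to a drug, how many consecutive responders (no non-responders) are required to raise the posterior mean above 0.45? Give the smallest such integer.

k = 15

After k responders and 0 non-responders the posterior is Beta(3+k, 21), with mean (3+k)/(3+21+k).
Set (3+k)/(24+k) > 0.45 and solve: k > (0.45·24 − 3)/(1 − 0.45) = 14.182.
The smallest integer exceeding 14.182 is 15, and checking k=15: (18)/(39) = 0.4615 > 0.45.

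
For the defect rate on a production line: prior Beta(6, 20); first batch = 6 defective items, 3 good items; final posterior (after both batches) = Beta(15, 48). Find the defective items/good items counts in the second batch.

Because Beta–binomial updating is additive in the counts, the combined data contributed (α_post−α_prior, β_post−β_prior) successes and failures.
Total across both batches: 15−6=9 defective items, 48−20=28 good items.
Subtract the first batch: 9−6=3 defective items and 28−3=25 good items.

3 defective items and 25 good items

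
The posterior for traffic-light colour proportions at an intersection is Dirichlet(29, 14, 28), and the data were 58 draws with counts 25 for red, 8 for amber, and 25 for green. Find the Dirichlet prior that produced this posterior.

Dirichlet(4, 6, 3)

For a Dirichlet(α) prior with multinomial counts c, the posterior is Dirichlet(α + c) componentwise.
Subtract each count from the matching posterior parameter: 29−25=4, 14−8=6, 28−25=3.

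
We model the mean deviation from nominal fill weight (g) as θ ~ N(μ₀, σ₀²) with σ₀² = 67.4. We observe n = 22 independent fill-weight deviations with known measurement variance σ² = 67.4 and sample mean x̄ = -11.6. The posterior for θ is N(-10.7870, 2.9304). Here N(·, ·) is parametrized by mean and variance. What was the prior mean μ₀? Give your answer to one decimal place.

With known observation variance, the Normal–Normal posterior has precision τ_n = τ₀ + n/σ² and mean μ_n = (τ₀μ₀ + (n/σ²)x̄)/τ_n.
Here τ₀ = 1/67.4 = 0.014837 and τ_data = 22/67.4 = 0.326409, so τ_n = 0.341246.
Rearranging for μ₀: μ₀ = (μ_n·τ_n − τ_data·x̄)/τ₀ = (-10.7870·0.341246 − 0.326409·-11.6) / 0.014837 = 0.105324/0.014837 ≈ 7.1.

μ₀ = 7.1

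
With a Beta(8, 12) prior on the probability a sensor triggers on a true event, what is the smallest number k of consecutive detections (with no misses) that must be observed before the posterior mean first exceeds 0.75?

k = 29

After k detections and 0 misses the posterior is Beta(8+k, 12), with mean (8+k)/(8+12+k).
Set (8+k)/(20+k) > 0.75 and solve: k > (0.75·20 − 8)/(1 − 0.75) = 28.000.
The smallest integer exceeding 28.000 is 29, and checking k=29: (37)/(49) = 0.7551 > 0.75.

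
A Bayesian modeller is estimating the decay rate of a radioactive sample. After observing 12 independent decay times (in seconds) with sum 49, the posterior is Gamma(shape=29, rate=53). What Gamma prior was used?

Gamma–exponential conjugacy: posterior shape = α + n, posterior rate = β + Σtᵢ.
So α = 29 − 12 = 17 and β = 53 − 49 = 4.

Gamma(shape=17, rate=4)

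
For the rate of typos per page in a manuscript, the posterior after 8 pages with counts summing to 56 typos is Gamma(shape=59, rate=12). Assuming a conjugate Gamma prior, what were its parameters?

Gamma–Poisson conjugacy: posterior shape = α + Σxᵢ, posterior rate = β + n.
So α = 59 − 56 = 3 and β = 12 − 8 = 4.

Gamma(shape=3, rate=4)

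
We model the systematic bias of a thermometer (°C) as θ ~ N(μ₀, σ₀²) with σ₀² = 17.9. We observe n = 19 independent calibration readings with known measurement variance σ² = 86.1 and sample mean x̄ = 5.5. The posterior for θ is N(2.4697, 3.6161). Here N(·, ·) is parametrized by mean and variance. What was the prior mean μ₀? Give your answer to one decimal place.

μ₀ = -9.5

With known observation variance, the Normal–Normal posterior has precision τ_n = τ₀ + n/σ² and mean μ_n = (τ₀μ₀ + (n/σ²)x̄)/τ_n.
Here τ₀ = 1/17.9 = 0.055866 and τ_data = 19/86.1 = 0.220674, so τ_n = 0.276540.
Rearranging for μ₀: μ₀ = (μ_n·τ_n − τ_data·x̄)/τ₀ = (2.4697·0.276540 − 0.220674·5.5) / 0.055866 = -0.530736/0.055866 ≈ -9.5.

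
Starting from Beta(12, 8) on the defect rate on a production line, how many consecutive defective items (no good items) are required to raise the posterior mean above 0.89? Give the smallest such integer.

k = 53

After k defective items and 0 good items the posterior is Beta(12+k, 8), with mean (12+k)/(12+8+k).
Set (12+k)/(20+k) > 0.89 and solve: k > (0.89·20 − 12)/(1 − 0.89) = 52.727.
The smallest integer exceeding 52.727 is 53.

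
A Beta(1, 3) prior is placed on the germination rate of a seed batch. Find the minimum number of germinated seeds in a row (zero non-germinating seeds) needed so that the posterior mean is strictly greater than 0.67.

k = 6

After k germinated seeds and 0 non-germinating seeds the posterior is Beta(1+k, 3), with mean (1+k)/(1+3+k).
Set (1+k)/(4+k) > 0.67 and solve: k > (0.67·4 − 1)/(1 − 0.67) = 5.091.
The smallest integer exceeding 5.091 is 6, and checking k=6: (7)/(10) = 0.7000 > 0.67.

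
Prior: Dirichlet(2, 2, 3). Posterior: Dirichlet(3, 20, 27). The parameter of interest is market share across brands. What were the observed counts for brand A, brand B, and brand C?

For a Dirichlet(α) prior with multinomial counts c, the posterior is Dirichlet(α + c) componentwise.
Counts are posterior − prior componentwise: 3−2=1, 20−2=18, 27−3=24.

counts (1, 18, 24)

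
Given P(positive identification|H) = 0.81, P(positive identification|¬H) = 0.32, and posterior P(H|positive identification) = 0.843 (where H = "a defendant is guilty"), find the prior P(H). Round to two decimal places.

In odds form, posterior odds = prior odds × likelihood ratio, so prior odds = posterior odds ÷ LR.
Posterior odds = 0.843/(1−0.843) = 5.3694. LR = 0.81/0.32 = 2.5312.
Prior odds = 5.3694/2.5312 = 2.1213, so P(H) = 2.1213/(1+2.1213) ≈ 0.68.

P(H) = 0.68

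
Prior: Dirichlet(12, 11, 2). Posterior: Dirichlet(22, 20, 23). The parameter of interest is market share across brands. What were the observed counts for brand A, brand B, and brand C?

counts (10, 9, 21)

For a Dirichlet(α) prior with multinomial counts c, the posterior is Dirichlet(α + c) componentwise.
Counts are posterior − prior componentwise: 22−12=10, 20−11=9, 23−2=21.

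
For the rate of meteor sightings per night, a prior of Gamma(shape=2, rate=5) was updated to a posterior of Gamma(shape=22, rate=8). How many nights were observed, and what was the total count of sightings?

n = 3 nights with total 20 sightings

Gamma–Poisson conjugacy: posterior shape = α + Σxᵢ, posterior rate = β + n.
Matching: Σxᵢ = 22 − 2 = 20 and n = 8 − 5 = 3.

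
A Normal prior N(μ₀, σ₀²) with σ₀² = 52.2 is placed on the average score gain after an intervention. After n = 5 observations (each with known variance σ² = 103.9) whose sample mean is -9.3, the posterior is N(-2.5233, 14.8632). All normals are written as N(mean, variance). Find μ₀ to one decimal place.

μ₀ = 14.5

The posterior mean is a precision-weighted average: μ_n = (τ₀μ₀ + τ_data·x̄)/(τ₀+τ_data), with τ₀=1/σ₀² and τ_data=n/σ².
Here τ₀ = 1/52.2 = 0.019157 and τ_data = 5/103.9 = 0.048123, so τ_n = 0.067280.
Rearranging for μ₀: μ₀ = (μ_n·τ_n − τ_data·x̄)/τ₀ = (-2.5233·0.067280 − 0.048123·-9.3) / 0.019157 = 0.277776/0.019157 ≈ 14.5.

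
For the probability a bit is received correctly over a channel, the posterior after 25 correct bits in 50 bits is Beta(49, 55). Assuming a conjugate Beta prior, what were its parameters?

Beta(24, 30)

Beta is conjugate to the binomial likelihood: posterior = Beta(a+s, b+f).
So a = 49 − 25 = 24 and b = 55 − 25 = 30.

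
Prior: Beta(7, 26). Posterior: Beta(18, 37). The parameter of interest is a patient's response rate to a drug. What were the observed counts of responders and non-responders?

11 responders and 11 non-responders

Beta is conjugate to the binomial likelihood: posterior = Beta(a+s, b+f).
So s = 18 − 7 = 11 and f = 37 − 26 = 11.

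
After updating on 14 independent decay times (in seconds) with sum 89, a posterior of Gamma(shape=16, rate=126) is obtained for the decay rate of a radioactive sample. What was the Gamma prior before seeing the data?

Gamma(shape=2, rate=37)

Gamma–exponential conjugacy: posterior shape = α + n, posterior rate = β + Σtᵢ.
So α = 16 − 14 = 2 and β = 126 − 89 = 37.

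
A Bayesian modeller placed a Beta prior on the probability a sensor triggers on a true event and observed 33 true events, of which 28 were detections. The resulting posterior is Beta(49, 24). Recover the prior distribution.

Beta(21, 19)

A Beta(α, β) prior with s successes and f failures in binomial data gives a Beta(α+s, β+f) posterior.
So α = 49 − 28 = 21 and β = 24 − 5 = 19.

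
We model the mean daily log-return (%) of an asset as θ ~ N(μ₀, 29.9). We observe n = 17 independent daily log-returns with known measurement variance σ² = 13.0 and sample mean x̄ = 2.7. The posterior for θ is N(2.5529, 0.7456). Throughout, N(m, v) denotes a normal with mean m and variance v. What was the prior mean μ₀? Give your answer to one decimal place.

μ₀ = -3.2

With known observation variance, the Normal–Normal posterior has precision τ_n = τ₀ + n/σ² and mean μ_n = (τ₀μ₀ + (n/σ²)x̄)/τ_n.
Here τ₀ = 1/29.9 = 0.033445 and τ_data = 17/13.0 = 1.307692, so τ_n = 1.341137.
Rearranging for μ₀: μ₀ = (μ_n·τ_n − τ_data·x̄)/τ₀ = (2.5529·1.341137 − 1.307692·2.7) / 0.033445 = -0.106980/0.033445 ≈ -3.2.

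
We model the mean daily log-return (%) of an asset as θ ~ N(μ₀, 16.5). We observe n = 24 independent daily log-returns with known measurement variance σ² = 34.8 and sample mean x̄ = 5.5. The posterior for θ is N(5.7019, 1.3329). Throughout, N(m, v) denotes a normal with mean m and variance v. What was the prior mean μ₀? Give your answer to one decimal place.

With known observation variance, the Normal–Normal posterior has precision τ_n = τ₀ + n/σ² and mean μ_n = (τ₀μ₀ + (n/σ²)x̄)/τ_n.
Here τ₀ = 1/16.5 = 0.060606 and τ_data = 24/34.8 = 0.689655, so τ_n = 0.750261.
Rearranging for μ₀: μ₀ = (μ_n·τ_n − τ_data·x̄)/τ₀ = (5.7019·0.750261 − 0.689655·5.5) / 0.060606 = 0.484811/0.060606 ≈ 8.0.

μ₀ = 8.0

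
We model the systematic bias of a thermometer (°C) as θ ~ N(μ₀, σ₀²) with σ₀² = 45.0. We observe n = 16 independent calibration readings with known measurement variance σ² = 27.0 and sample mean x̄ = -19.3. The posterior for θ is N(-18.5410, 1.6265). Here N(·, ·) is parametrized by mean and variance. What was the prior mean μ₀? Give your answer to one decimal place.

μ₀ = 1.7

The posterior mean is a precision-weighted average: μ_n = (τ₀μ₀ + τ_data·x̄)/(τ₀+τ_data), with τ₀=1/σ₀² and τ_data=n/σ².
Here τ₀ = 1/45.0 = 0.022222 and τ_data = 16/27.0 = 0.592593, so τ_n = 0.614815.
Rearranging for μ₀: μ₀ = (μ_n·τ_n − τ_data·x̄)/τ₀ = (-18.5410·0.614815 − 0.592593·-19.3) / 0.022222 = 0.037760/0.022222 ≈ 1.7.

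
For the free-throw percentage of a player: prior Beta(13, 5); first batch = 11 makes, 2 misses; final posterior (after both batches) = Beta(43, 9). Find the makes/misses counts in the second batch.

19 makes and 2 misses

Sequential conjugate updates are equivalent to a single update on the pooled data, so total successes = posterior α − prior α and total failures = posterior β − prior β.
Total across both batches: 43−13=30 makes, 9−5=4 misses.
Subtract the first batch: 30−11=19 makes and 4−2=2 misses.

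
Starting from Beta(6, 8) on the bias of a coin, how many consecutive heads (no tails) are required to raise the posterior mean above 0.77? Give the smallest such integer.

k = 21

After k heads and 0 tails the posterior is Beta(6+k, 8), with mean (6+k)/(6+8+k).
Set (6+k)/(14+k) > 0.77 and solve: k > (0.77·14 − 6)/(1 − 0.77) = 20.783.
The smallest integer exceeding 20.783 is 21, and checking k=21: (27)/(35) = 0.7714 > 0.77.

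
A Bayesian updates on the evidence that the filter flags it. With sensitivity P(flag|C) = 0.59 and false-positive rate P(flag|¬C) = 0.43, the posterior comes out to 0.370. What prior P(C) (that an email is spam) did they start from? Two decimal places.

P(C) = 0.30

In odds form, posterior odds = prior odds × likelihood ratio, so prior odds = posterior odds ÷ LR.
Posterior odds = 0.370/(1−0.370) = 0.5873. LR = 0.59/0.43 = 1.3721.
Prior odds = 0.5873/1.3721 = 0.4280, so P(C) = 0.4280/(1+0.4280) ≈ 0.30.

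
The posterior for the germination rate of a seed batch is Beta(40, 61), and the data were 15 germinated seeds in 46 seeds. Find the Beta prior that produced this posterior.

Under Beta–binomial conjugacy the posterior parameters are (α+s, β+f).
Subtract the data counts: 40−15=25, 61−31=30.

Beta(25, 30)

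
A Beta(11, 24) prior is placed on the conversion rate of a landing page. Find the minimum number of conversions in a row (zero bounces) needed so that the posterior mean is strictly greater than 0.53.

After k conversions and 0 bounces the posterior is Beta(11+k, 24), with mean (11+k)/(11+24+k).
Set (11+k)/(35+k) > 0.53 and solve: k > (0.53·35 − 11)/(1 − 0.53) = 16.064.
The smallest integer exceeding 16.064 is 17, and checking k=17: (28)/(52) = 0.5385 > 0.53.

k = 17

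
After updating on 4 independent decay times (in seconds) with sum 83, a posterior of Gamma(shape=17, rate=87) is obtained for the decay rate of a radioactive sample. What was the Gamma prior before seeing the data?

Gamma–exponential conjugacy: posterior shape = α + n, posterior rate = β + Σtᵢ.
So α = 17 − 4 = 13 and β = 87 − 83 = 4.

Gamma(shape=13, rate=4)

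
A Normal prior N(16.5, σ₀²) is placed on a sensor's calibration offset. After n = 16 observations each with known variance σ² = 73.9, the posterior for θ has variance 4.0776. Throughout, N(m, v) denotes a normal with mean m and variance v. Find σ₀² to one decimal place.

For the Normal–Normal model with known σ², precisions add: τ_n = τ₀ + n/σ².
So 1/σ₀² = 1/4.0776 − 16/73.9 = 0.245242 − 0.216509 = 0.028733.
Hence σ₀² = 1/0.028733 ≈ 34.8.

σ₀² = 34.8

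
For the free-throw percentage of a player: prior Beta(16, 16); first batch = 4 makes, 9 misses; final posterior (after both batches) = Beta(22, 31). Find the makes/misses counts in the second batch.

2 makes and 6 misses

Because Beta–binomial updating is additive in the counts, the combined data contributed (α_post−α_prior, β_post−β_prior) successes and failures.
Total across both batches: 22−16=6 makes, 31−16=15 misses.
Subtract the first batch: 6−4=2 makes and 15−9=6 misses.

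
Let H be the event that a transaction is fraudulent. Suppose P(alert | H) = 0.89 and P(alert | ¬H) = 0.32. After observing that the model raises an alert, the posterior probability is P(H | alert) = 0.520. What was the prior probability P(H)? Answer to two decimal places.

In odds form, posterior odds = prior odds × likelihood ratio, so prior odds = posterior odds ÷ LR.
Posterior odds = 0.520/(1−0.520) = 1.0833. LR = 0.89/0.32 = 2.7812.
Prior odds = 1.0833/2.7812 = 0.3895, so P(H) = 0.3895/(1+0.3895) ≈ 0.28.

P(H) = 0.28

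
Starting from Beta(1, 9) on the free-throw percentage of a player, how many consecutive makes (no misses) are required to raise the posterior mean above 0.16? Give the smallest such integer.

k = 1

After k makes and 0 misses the posterior is Beta(1+k, 9), with mean (1+k)/(1+9+k).
Set (1+k)/(10+k) > 0.16 and solve: k > (0.16·10 − 1)/(1 − 0.16) = 0.714.
The smallest integer exceeding 0.714 is 1.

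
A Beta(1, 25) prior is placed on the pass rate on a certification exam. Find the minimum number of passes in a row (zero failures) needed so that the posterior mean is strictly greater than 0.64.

k = 44

After k passes and 0 failures the posterior is Beta(1+k, 25), with mean (1+k)/(1+25+k).
Set (1+k)/(26+k) > 0.64 and solve: k > (0.64·26 − 1)/(1 − 0.64) = 43.444.
The smallest integer exceeding 43.444 is 44.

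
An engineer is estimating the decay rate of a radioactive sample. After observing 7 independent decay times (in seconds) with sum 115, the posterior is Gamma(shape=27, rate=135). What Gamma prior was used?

For an exponential likelihood with a Gamma(α, β) prior on the rate, n observations with total T give posterior Gamma(α+n, β+T).
So α = 27 − 7 = 20 and β = 135 − 115 = 20.

Gamma(shape=20, rate=20)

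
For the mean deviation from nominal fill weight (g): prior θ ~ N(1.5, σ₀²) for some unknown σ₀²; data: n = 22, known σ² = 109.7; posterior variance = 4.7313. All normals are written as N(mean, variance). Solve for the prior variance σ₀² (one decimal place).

Posterior precision equals prior precision plus data precision: 1/σ_n² = 1/σ₀² + n/σ².
So 1/σ₀² = 1/4.7313 − 22/109.7 = 0.211358 − 0.200547 = 0.010811.
Hence σ₀² = 1/0.010811 ≈ 92.5.

σ₀² = 92.5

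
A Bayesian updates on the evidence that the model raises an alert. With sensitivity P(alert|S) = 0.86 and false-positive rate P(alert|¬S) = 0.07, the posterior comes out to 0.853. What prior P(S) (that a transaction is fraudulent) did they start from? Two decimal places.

P(S) = 0.32

In odds form, posterior odds = prior odds × likelihood ratio, so prior odds = posterior odds ÷ LR.
Posterior odds = 0.853/(1−0.853) = 5.8027. LR = 0.86/0.07 = 12.2857.
Prior odds = 5.8027/12.2857 = 0.4723, so P(S) = 0.4723/(1+0.4723) ≈ 0.32.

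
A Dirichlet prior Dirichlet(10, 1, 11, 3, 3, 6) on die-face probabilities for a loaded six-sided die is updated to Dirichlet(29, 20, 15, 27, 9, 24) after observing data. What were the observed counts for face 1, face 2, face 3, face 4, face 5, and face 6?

For a Dirichlet(α) prior with multinomial counts c, the posterior is Dirichlet(α + c) componentwise.
Counts are posterior − prior componentwise: 29−10=19, 20−1=19, 15−11=4, 27−3=24, 9−3=6, 24−6=18.

counts (19, 19, 4, 24, 6, 18)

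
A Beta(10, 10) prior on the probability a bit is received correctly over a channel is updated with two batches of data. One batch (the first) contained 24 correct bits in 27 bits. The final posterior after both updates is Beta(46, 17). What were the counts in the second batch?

12 correct bits and 4 errors

Because Beta–binomial updating is additive in the counts, the combined data contributed (α_post−α_prior, β_post−β_prior) successes and failures.
Total across both batches: 46−10=36 correct bits, 17−10=7 errors.
Subtract the first batch: 36−24=12 correct bits and 7−3=4 errors.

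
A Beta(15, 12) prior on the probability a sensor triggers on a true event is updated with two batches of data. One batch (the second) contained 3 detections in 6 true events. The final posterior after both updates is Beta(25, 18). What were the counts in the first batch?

7 detections and 3 misses

Because Beta–binomial updating is additive in the counts, the combined data contributed (α_post−α_prior, β_post−β_prior) successes and failures.
Total across both batches: 25−15=10 detections, 18−12=6 misses.
Subtract the second batch: 10−3=7 detections and 6−3=3 misses.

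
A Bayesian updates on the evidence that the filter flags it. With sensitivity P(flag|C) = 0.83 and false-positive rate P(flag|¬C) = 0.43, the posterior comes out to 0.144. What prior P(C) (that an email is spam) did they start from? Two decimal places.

P(C) = 0.08

Bayes' rule in odds form gives O(C|E) = O(C)·[P(E|C)/P(E|¬C)], hence O(C) = O(C|E)/LR.
Posterior odds = 0.144/(1−0.144) = 0.1682. LR = 0.83/0.43 = 1.9302.
Prior odds = 0.1682/1.9302 = 0.0871, so P(C) = 0.0871/(1+0.0871) ≈ 0.08.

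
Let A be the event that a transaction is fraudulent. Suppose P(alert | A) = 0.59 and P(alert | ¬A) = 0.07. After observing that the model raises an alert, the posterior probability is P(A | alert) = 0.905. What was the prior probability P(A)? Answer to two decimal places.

In odds form, posterior odds = prior odds × likelihood ratio, so prior odds = posterior odds ÷ LR.
Posterior odds = 0.905/(1−0.905) = 9.5263. LR = 0.59/0.07 = 8.4286.
Prior odds = 9.5263/8.4286 = 1.1302, so P(A) = 1.1302/(1+1.1302) ≈ 0.53.

P(A) = 0.53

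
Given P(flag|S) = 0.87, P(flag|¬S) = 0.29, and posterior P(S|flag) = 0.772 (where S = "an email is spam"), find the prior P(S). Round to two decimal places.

Bayes' rule in odds form gives O(S|E) = O(S)·[P(E|S)/P(E|¬S)], hence O(S) = O(S|E)/LR.
Posterior odds = 0.772/(1−0.772) = 3.3860. LR = 0.87/0.29 = 3.0000.
Prior odds = 3.3860/3.0000 = 1.1287, so P(S) = 1.1287/(1+1.1287) ≈ 0.53.

P(S) = 0.53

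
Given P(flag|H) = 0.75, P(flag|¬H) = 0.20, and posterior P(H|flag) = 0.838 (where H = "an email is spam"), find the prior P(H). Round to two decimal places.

In odds form, posterior odds = prior odds × likelihood ratio, so prior odds = posterior odds ÷ LR.
Posterior odds = 0.838/(1−0.838) = 5.1728. LR = 0.75/0.20 = 3.7500.
Prior odds = 5.1728/3.7500 = 1.3794, so P(H) = 1.3794/(1+1.3794) ≈ 0.58.

P(H) = 0.58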